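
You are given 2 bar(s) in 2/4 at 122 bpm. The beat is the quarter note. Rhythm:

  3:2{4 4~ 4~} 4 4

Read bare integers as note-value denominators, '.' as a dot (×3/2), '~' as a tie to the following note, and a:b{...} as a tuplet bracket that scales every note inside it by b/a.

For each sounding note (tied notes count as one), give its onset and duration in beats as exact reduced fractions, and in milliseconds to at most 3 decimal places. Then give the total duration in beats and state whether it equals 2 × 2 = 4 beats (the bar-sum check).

1) 0.0ms=0b +327.869ms=2/3b
2) 327.869ms=2/3b +1147.541ms=7/3b
3) 1475.41ms=3b +491.803ms=1b
Σ=4b of 4 (122bpm 2/4) — PASS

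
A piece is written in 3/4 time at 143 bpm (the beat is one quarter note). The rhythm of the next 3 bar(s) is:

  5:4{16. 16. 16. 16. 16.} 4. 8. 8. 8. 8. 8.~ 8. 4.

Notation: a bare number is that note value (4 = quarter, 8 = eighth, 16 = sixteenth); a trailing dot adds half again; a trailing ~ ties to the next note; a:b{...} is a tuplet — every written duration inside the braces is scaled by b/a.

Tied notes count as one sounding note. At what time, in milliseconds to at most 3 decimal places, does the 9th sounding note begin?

note 9 onset = 9/2b = 1888.112ms

1. 0.0ms @ 0 + 125.874ms (3/10)
2. 125.874ms @ 3/10 + 125.874ms (3/10)
3. 251.748ms @ 3/5 + 125.874ms (3/10)
4. 377.622ms @ 9/10 + 125.874ms (3/10)
5. 503.497ms @ 6/5 + 125.874ms (3/10)
6. 629.371ms @ 3/2 + 629.371ms (3/2)
7. 1258.741ms @ 3 + 314.685ms (3/4)
8. 1573.427ms @ 15/4 + 314.685ms (3/4)
9. 1888.112ms @ 9/2 + 314.685ms (3/4)
10. 2202.797ms @ 21/4 + 314.685ms (3/4)
11. 2517.483ms @ 6 + 629.371ms (3/2)
12. 3146.853ms @ 15/2 + 629.371ms (3/2)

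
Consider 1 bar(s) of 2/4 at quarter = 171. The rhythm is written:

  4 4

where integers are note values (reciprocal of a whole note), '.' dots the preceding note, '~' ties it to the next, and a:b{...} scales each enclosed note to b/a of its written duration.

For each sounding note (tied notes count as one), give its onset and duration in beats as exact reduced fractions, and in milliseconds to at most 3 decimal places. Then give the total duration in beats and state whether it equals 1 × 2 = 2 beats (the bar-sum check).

1) 0.0ms=0b +350.877ms=1b
2) 350.877ms=1b +350.877ms=1b
Σ=2b of 2 (171bpm 2/4) — PASS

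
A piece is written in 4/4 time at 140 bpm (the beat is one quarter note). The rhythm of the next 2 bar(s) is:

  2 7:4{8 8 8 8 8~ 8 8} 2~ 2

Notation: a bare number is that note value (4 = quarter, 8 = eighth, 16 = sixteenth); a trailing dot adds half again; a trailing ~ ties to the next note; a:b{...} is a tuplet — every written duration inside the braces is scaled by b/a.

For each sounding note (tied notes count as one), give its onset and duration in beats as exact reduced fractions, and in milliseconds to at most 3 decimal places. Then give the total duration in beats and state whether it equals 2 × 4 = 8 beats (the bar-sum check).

1) 0.0ms=0b +857.143ms=2b
2) 857.143ms=2b +122.449ms=2/7b
3) 979.592ms=16/7b +122.449ms=2/7b
4) 1102.041ms=18/7b +122.449ms=2/7b
5) 1224.49ms=20/7b +122.449ms=2/7b
6) 1346.939ms=22/7b +244.898ms=4/7b
7) 1591.837ms=26/7b +122.449ms=2/7b
8) 1714.286ms=4b +1714.286ms=4b
Σ=8b of 8 (140bpm 4/4) — PASS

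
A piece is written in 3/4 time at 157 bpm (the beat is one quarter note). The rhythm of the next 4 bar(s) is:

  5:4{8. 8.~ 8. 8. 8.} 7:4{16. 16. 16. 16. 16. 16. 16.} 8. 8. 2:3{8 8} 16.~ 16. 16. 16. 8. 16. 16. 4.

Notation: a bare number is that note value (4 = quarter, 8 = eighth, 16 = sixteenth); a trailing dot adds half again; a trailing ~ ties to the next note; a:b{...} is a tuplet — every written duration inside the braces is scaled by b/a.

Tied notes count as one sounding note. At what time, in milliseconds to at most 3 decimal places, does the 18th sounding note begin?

1. 0.0ms @ 0 + 229.299ms (3/5)
2. 229.299ms @ 3/5 + 458.599ms (6/5)
3. 687.898ms @ 9/5 + 229.299ms (3/5)
4. 917.197ms @ 12/5 + 229.299ms (3/5)
5. 1146.497ms @ 3 + 81.893ms (3/14)
6. 1228.389ms @ 45/14 + 81.893ms (3/14)
7. 1310.282ms @ 24/7 + 81.893ms (3/14)
8. 1392.175ms @ 51/14 + 81.893ms (3/14)
9. 1474.067ms @ 27/7 + 81.893ms (3/14)
10. 1555.96ms @ 57/14 + 81.893ms (3/14)
11. 1637.853ms @ 30/7 + 81.893ms (3/14)
12. 1719.745ms @ 9/2 + 286.624ms (3/4)
13. 2006.369ms @ 21/4 + 286.624ms (3/4)
14. 2292.994ms @ 6 + 286.624ms (3/4)
15. 2579.618ms @ 27/4 + 286.624ms (3/4)
16. 2866.242ms @ 15/2 + 286.624ms (3/4)
17. 3152.866ms @ 33/4 + 143.312ms (3/8)
18. 3296.178ms @ 69/8 + 143.312ms (3/8)
19. 3439.49ms @ 9 + 286.624ms (3/4)
20. 3726.115ms @ 39/4 + 143.312ms (3/8)
21. 3869.427ms @ 81/8 + 143.312ms (3/8)
22. 4012.739ms @ 21/2 + 573.248ms (3/2)

note 18 onset = 69/8b = 3296.178ms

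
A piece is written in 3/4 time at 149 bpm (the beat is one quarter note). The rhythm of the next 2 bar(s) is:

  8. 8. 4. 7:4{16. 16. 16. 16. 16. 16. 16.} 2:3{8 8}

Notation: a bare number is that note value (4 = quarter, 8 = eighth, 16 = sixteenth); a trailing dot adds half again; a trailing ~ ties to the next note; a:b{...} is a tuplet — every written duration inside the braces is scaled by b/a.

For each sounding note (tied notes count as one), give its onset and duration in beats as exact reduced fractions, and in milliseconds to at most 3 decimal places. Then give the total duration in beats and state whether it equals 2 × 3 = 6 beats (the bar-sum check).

1) 0.0ms=0b +302.013ms=3/4b
2) 302.013ms=3/4b +302.013ms=3/4b
3) 604.027ms=3/2b +604.027ms=3/2b
4) 1208.054ms=3b +86.29ms=3/14b
5) 1294.343ms=45/14b +86.29ms=3/14b
6) 1380.633ms=24/7b +86.29ms=3/14b
7) 1466.922ms=51/14b +86.29ms=3/14b
8) 1553.212ms=27/7b +86.29ms=3/14b
9) 1639.501ms=57/14b +86.29ms=3/14b
10) 1725.791ms=30/7b +86.29ms=3/14b
11) 1812.081ms=9/2b +302.013ms=3/4b
12) 2114.094ms=21/4b +302.013ms=3/4b
Σ=6b of 6 (149bpm 3/4) — PASS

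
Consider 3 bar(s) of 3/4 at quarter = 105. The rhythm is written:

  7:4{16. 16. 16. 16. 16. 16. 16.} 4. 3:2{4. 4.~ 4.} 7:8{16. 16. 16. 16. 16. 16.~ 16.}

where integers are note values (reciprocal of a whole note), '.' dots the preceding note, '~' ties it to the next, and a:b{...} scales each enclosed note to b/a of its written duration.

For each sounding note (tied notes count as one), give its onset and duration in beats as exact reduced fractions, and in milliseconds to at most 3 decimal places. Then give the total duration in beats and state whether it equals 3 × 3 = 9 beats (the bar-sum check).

1) 0.0ms=0b +122.449ms=3/14b
2) 122.449ms=3/14b +122.449ms=3/14b
3) 244.898ms=3/7b +122.449ms=3/14b
4) 367.347ms=9/14b +122.449ms=3/14b
5) 489.796ms=6/7b +122.449ms=3/14b
6) 612.245ms=15/14b +122.449ms=3/14b
7) 734.694ms=9/7b +122.449ms=3/14b
8) 857.143ms=3/2b +857.143ms=3/2b
9) 1714.286ms=3b +571.429ms=1b
10) 2285.714ms=4b +1142.857ms=2b
11) 3428.571ms=6b +244.898ms=3/7b
12) 3673.469ms=45/7b +244.898ms=3/7b
13) 3918.367ms=48/7b +244.898ms=3/7b
14) 4163.265ms=51/7b +244.898ms=3/7b
15) 4408.163ms=54/7b +244.898ms=3/7b
16) 4653.061ms=57/7b +489.796ms=6/7b
Σ=9b of 9 (105bpm 3/4) — PASS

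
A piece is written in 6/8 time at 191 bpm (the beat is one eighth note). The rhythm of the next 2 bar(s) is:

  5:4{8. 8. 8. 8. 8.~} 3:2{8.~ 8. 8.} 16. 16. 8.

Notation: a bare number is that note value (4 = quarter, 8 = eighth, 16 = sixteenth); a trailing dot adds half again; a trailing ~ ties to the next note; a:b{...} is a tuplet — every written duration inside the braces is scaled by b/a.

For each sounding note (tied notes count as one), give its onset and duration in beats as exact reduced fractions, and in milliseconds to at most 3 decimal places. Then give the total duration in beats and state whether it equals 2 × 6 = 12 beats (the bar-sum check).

1) 0.0ms=0b +376.963ms=6/5b
2) 376.963ms=6/5b +376.963ms=6/5b
3) 753.927ms=12/5b +376.963ms=6/5b
4) 1130.89ms=18/5b +376.963ms=6/5b
5) 1507.853ms=24/5b +1005.236ms=16/5b
6) 2513.089ms=8b +314.136ms=1b
7) 2827.225ms=9b +235.602ms=3/4b
8) 3062.827ms=39/4b +235.602ms=3/4b
9) 3298.429ms=21/2b +471.204ms=3/2b
Σ=12b of 12 (191bpm 6/8) — PASS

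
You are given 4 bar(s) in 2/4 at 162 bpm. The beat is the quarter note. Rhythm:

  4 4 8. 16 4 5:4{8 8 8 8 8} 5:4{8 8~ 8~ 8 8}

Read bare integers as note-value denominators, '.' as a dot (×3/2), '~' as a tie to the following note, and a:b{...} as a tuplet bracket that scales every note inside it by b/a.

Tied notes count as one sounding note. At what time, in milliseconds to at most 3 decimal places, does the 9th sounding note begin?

1. 0.0ms @ 0 + 370.37ms (1)
2. 370.37ms @ 1 + 370.37ms (1)
3. 740.741ms @ 2 + 277.778ms (3/4)
4. 1018.519ms @ 11/4 + 92.593ms (1/4)
5. 1111.111ms @ 3 + 370.37ms (1)
6. 1481.481ms @ 4 + 148.148ms (2/5)
7. 1629.63ms @ 22/5 + 148.148ms (2/5)
8. 1777.778ms @ 24/5 + 148.148ms (2/5)
9. 1925.926ms @ 26/5 + 148.148ms (2/5)
10. 2074.074ms @ 28/5 + 148.148ms (2/5)
11. 2222.222ms @ 6 + 148.148ms (2/5)
12. 2370.37ms @ 32/5 + 444.444ms (6/5)
13. 2814.815ms @ 38/5 + 148.148ms (2/5)

note 9 onset = 26/5b = 1925.926ms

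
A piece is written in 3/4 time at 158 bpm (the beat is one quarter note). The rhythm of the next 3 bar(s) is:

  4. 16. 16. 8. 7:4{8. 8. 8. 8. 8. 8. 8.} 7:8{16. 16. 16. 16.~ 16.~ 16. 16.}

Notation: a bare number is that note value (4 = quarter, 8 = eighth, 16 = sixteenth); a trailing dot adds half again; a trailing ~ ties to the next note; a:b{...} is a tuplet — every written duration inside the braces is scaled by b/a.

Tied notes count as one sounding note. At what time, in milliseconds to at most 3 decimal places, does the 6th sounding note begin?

1. 0.0ms @ 0 + 569.62ms (3/2)
2. 569.62ms @ 3/2 + 142.405ms (3/8)
3. 712.025ms @ 15/8 + 142.405ms (3/8)
4. 854.43ms @ 9/4 + 284.81ms (3/4)
5. 1139.241ms @ 3 + 162.749ms (3/7)
6. 1301.989ms @ 24/7 + 162.749ms (3/7)
7. 1464.738ms @ 27/7 + 162.749ms (3/7)
8. 1627.486ms @ 30/7 + 162.749ms (3/7)
9. 1790.235ms @ 33/7 + 162.749ms (3/7)
10. 1952.984ms @ 36/7 + 162.749ms (3/7)
11. 2115.732ms @ 39/7 + 162.749ms (3/7)
12. 2278.481ms @ 6 + 162.749ms (3/7)
13. 2441.23ms @ 45/7 + 162.749ms (3/7)
14. 2603.978ms @ 48/7 + 162.749ms (3/7)
15. 2766.727ms @ 51/7 + 488.246ms (9/7)
16. 3254.973ms @ 60/7 + 162.749ms (3/7)

note 6 onset = 24/7b = 1301.989ms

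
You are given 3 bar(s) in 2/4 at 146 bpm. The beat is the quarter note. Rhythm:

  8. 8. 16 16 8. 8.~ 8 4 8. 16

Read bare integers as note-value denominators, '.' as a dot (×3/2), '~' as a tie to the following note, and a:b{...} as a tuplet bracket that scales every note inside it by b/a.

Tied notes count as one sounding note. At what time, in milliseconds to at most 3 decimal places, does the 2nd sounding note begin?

1. 0.0ms @ 0 + 308.219ms (3/4)
2. 308.219ms @ 3/4 + 308.219ms (3/4)
3. 616.438ms @ 3/2 + 102.74ms (1/4)
4. 719.178ms @ 7/4 + 102.74ms (1/4)
5. 821.918ms @ 2 + 308.219ms (3/4)
6. 1130.137ms @ 11/4 + 513.699ms (5/4)
7. 1643.836ms @ 4 + 410.959ms (1)
8. 2054.795ms @ 5 + 308.219ms (3/4)
9. 2363.014ms @ 23/4 + 102.74ms (1/4)

note 2 onset = 3/4b = 308.219ms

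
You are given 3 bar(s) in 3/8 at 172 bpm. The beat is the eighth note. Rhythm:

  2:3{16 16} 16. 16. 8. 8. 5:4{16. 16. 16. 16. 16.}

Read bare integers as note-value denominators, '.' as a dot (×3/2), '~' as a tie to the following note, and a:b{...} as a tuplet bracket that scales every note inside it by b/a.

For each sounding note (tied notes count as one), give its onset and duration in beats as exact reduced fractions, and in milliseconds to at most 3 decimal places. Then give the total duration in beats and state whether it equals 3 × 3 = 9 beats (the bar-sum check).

1) 0.0ms=0b +261.628ms=3/4b
2) 261.628ms=3/4b +261.628ms=3/4b
3) 523.256ms=3/2b +261.628ms=3/4b
4) 784.884ms=9/4b +261.628ms=3/4b
5) 1046.512ms=3b +523.256ms=3/2b
6) 1569.767ms=9/2b +523.256ms=3/2b
7) 2093.023ms=6b +209.302ms=3/5b
8) 2302.326ms=33/5b +209.302ms=3/5b
9) 2511.628ms=36/5b +209.302ms=3/5b
10) 2720.93ms=39/5b +209.302ms=3/5b
11) 2930.233ms=42/5b +209.302ms=3/5b
Σ=9b of 9 (172bpm 3/8) — PASS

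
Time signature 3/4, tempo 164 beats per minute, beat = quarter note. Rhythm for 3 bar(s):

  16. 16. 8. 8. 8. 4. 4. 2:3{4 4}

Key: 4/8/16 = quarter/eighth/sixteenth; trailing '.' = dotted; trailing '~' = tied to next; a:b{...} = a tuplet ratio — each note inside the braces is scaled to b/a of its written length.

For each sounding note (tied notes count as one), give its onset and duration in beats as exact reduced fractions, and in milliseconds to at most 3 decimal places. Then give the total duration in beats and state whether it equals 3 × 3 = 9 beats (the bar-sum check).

1) 0.0ms=0b +137.195ms=3/8b
2) 137.195ms=3/8b +137.195ms=3/8b
3) 274.39ms=3/4b +274.39ms=3/4b
4) 548.78ms=3/2b +274.39ms=3/4b
5) 823.171ms=9/4b +274.39ms=3/4b
6) 1097.561ms=3b +548.78ms=3/2b
7) 1646.341ms=9/2b +548.78ms=3/2b
8) 2195.122ms=6b +548.78ms=3/2b
9) 2743.902ms=15/2b +548.78ms=3/2b
Σ=9b of 9 (164bpm 3/4) — PASS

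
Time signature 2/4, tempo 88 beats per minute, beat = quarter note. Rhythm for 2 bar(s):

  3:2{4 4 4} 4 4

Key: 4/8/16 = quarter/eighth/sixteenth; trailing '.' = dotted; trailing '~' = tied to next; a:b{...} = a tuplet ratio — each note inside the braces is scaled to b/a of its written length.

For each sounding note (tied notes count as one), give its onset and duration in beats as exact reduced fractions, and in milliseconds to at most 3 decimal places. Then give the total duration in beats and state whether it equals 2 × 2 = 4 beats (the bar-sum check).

1) 0.0ms=0b +454.545ms=2/3b
2) 454.545ms=2/3b +454.545ms=2/3b
3) 909.091ms=4/3b +454.545ms=2/3b
4) 1363.636ms=2b +681.818ms=1b
5) 2045.455ms=3b +681.818ms=1b
Σ=4b of 4 (88bpm 2/4) — PASS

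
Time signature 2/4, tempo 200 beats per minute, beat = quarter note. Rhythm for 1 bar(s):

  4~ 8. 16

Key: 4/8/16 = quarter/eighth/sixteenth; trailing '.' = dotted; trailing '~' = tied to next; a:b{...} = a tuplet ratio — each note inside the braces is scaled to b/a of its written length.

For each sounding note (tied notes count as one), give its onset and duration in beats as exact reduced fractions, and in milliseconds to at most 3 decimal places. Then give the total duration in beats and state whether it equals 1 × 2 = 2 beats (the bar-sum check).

1) 0.0ms=0b +525.0ms=7/4b
2) 525.0ms=7/4b +75.0ms=1/4b
Σ=2b of 2 (200bpm 2/4) — PASS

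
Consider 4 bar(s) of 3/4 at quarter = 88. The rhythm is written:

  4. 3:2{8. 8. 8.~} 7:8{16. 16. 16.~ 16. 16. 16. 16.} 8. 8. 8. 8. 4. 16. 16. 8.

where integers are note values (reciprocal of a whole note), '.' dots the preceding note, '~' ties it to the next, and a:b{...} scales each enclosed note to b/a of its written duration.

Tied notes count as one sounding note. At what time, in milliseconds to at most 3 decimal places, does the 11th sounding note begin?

1. 0.0ms @ 0 + 1022.727ms (3/2)
2. 1022.727ms @ 3/2 + 340.909ms (1/2)
3. 1363.636ms @ 2 + 340.909ms (1/2)
4. 1704.545ms @ 5/2 + 633.117ms (13/14)
5. 2337.662ms @ 24/7 + 292.208ms (3/7)
6. 2629.87ms @ 27/7 + 584.416ms (6/7)
7. 3214.286ms @ 33/7 + 292.208ms (3/7)
8. 3506.494ms @ 36/7 + 292.208ms (3/7)
9. 3798.701ms @ 39/7 + 292.208ms (3/7)
10. 4090.909ms @ 6 + 511.364ms (3/4)
11. 4602.273ms @ 27/4 + 511.364ms (3/4)
12. 5113.636ms @ 15/2 + 511.364ms (3/4)
13. 5625.0ms @ 33/4 + 511.364ms (3/4)
14. 6136.364ms @ 9 + 1022.727ms (3/2)
15. 7159.091ms @ 21/2 + 255.682ms (3/8)
16. 7414.773ms @ 87/8 + 255.682ms (3/8)
17. 7670.455ms @ 45/4 + 511.364ms (3/4)

note 11 onset = 27/4b = 4602.273ms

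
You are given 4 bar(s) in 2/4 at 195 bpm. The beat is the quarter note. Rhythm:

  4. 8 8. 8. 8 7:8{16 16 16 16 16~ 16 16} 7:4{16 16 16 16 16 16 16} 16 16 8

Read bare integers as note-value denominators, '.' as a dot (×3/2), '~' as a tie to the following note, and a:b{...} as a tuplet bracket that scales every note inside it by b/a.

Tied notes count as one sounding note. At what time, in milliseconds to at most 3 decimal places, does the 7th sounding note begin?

1. 0.0ms @ 0 + 461.538ms (3/2)
2. 461.538ms @ 3/2 + 153.846ms (1/2)
3. 615.385ms @ 2 + 230.769ms (3/4)
4. 846.154ms @ 11/4 + 230.769ms (3/4)
5. 1076.923ms @ 7/2 + 153.846ms (1/2)
6. 1230.769ms @ 4 + 87.912ms (2/7)
7. 1318.681ms @ 30/7 + 87.912ms (2/7)
8. 1406.593ms @ 32/7 + 87.912ms (2/7)
9. 1494.505ms @ 34/7 + 87.912ms (2/7)
10. 1582.418ms @ 36/7 + 175.824ms (4/7)
11. 1758.242ms @ 40/7 + 87.912ms (2/7)
12. 1846.154ms @ 6 + 43.956ms (1/7)
13. 1890.11ms @ 43/7 + 43.956ms (1/7)
14. 1934.066ms @ 44/7 + 43.956ms (1/7)
15. 1978.022ms @ 45/7 + 43.956ms (1/7)
16. 2021.978ms @ 46/7 + 43.956ms (1/7)
17. 2065.934ms @ 47/7 + 43.956ms (1/7)
18. 2109.89ms @ 48/7 + 43.956ms (1/7)
19. 2153.846ms @ 7 + 76.923ms (1/4)
20. 2230.769ms @ 29/4 + 76.923ms (1/4)
21. 2307.692ms @ 15/2 + 153.846ms (1/2)

note 7 onset = 30/7b = 1318.681ms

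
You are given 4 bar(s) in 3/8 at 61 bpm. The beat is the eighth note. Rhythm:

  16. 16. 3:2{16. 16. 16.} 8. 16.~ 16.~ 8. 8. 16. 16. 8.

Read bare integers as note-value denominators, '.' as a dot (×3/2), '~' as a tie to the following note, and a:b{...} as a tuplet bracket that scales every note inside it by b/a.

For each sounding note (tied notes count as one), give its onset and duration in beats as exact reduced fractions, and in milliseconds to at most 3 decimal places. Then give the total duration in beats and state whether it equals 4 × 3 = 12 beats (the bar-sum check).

1) 0.0ms=0b +737.705ms=3/4b
2) 737.705ms=3/4b +737.705ms=3/4b
3) 1475.41ms=3/2b +491.803ms=1/2b
4) 1967.213ms=2b +491.803ms=1/2b
5) 2459.016ms=5/2b +491.803ms=1/2b
6) 2950.82ms=3b +1475.41ms=3/2b
7) 4426.23ms=9/2b +2950.82ms=3b
8) 7377.049ms=15/2b +1475.41ms=3/2b
9) 8852.459ms=9b +737.705ms=3/4b
10) 9590.164ms=39/4b +737.705ms=3/4b
11) 10327.869ms=21/2b +1475.41ms=3/2b
Σ=12b of 12 (61bpm 3/8) — PASS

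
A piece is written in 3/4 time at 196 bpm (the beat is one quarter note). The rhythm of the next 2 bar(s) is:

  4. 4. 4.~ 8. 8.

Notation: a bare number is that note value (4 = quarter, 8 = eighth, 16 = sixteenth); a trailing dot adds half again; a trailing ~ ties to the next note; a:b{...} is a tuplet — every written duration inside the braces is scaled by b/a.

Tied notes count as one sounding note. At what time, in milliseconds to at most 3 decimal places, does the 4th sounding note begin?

note 4 onset = 21/4b = 1607.143ms

1. 0.0ms @ 0 + 459.184ms (3/2)
2. 459.184ms @ 3/2 + 459.184ms (3/2)
3. 918.367ms @ 3 + 688.776ms (9/4)
4. 1607.143ms @ 21/4 + 229.592ms (3/4)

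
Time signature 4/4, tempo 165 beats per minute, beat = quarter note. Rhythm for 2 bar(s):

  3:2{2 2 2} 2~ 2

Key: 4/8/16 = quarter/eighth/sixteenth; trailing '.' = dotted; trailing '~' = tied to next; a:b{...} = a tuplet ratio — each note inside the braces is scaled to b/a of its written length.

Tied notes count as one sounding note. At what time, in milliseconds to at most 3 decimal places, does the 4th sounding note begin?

1. 0.0ms @ 0 + 484.848ms (4/3)
2. 484.848ms @ 4/3 + 484.848ms (4/3)
3. 969.697ms @ 8/3 + 484.848ms (4/3)
4. 1454.545ms @ 4 + 1454.545ms (4)

note 4 onset = 4b = 1454.545ms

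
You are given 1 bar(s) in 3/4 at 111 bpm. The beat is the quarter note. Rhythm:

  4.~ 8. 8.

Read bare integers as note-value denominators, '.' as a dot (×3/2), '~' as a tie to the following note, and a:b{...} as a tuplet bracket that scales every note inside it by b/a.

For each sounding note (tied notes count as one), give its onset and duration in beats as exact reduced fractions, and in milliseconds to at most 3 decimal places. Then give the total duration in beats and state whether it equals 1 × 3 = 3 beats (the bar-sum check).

1) 0.0ms=0b +1216.216ms=9/4b
2) 1216.216ms=9/4b +405.405ms=3/4b
Σ=3b of 3 (111bpm 3/4) — PASS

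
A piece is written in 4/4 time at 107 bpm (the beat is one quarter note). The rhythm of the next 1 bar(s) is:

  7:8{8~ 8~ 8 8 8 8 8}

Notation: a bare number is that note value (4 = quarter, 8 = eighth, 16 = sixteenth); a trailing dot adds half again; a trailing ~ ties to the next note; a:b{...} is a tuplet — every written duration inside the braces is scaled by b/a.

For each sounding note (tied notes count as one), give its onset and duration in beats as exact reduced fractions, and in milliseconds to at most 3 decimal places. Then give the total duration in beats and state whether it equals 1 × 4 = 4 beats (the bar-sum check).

1) 0.0ms=0b +961.282ms=12/7b
2) 961.282ms=12/7b +320.427ms=4/7b
3) 1281.709ms=16/7b +320.427ms=4/7b
4) 1602.136ms=20/7b +320.427ms=4/7b
5) 1922.563ms=24/7b +320.427ms=4/7b
Σ=4b of 4 (107bpm 4/4) — PASS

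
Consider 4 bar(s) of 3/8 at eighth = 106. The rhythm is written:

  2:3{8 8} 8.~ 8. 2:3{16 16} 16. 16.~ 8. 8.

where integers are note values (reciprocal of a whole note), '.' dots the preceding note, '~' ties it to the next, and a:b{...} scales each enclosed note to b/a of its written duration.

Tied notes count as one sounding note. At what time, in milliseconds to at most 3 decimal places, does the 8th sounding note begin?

1. 0.0ms @ 0 + 849.057ms (3/2)
2. 849.057ms @ 3/2 + 849.057ms (3/2)
3. 1698.113ms @ 3 + 1698.113ms (3)
4. 3396.226ms @ 6 + 424.528ms (3/4)
5. 3820.755ms @ 27/4 + 424.528ms (3/4)
6. 4245.283ms @ 15/2 + 424.528ms (3/4)
7. 4669.811ms @ 33/4 + 1273.585ms (9/4)
8. 5943.396ms @ 21/2 + 849.057ms (3/2)

note 8 onset = 21/2b = 5943.396ms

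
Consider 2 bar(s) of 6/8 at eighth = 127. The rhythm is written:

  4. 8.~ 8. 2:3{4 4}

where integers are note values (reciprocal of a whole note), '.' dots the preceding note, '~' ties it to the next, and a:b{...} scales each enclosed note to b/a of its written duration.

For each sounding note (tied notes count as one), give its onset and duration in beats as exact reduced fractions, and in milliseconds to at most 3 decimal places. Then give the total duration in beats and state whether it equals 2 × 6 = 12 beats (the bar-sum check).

1) 0.0ms=0b +1417.323ms=3b
2) 1417.323ms=3b +1417.323ms=3b
3) 2834.646ms=6b +1417.323ms=3b
4) 4251.969ms=9b +1417.323ms=3b
Σ=12b of 12 (127bpm 6/8) — PASS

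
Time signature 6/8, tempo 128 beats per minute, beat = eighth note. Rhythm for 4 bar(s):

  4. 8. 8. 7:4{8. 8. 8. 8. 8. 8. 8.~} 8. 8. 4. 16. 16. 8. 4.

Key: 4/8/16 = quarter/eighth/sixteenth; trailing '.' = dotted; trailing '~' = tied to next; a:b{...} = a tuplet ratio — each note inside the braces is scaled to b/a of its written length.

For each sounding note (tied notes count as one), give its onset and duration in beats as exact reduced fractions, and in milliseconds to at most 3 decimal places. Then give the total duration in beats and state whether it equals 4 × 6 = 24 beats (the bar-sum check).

1) 0.0ms=0b +1406.25ms=3b
2) 1406.25ms=3b +703.125ms=3/2b
3) 2109.375ms=9/2b +703.125ms=3/2b
4) 2812.5ms=6b +401.786ms=6/7b
5) 3214.286ms=48/7b +401.786ms=6/7b
6) 3616.071ms=54/7b +401.786ms=6/7b
7) 4017.857ms=60/7b +401.786ms=6/7b
8) 4419.643ms=66/7b +401.786ms=6/7b
9) 4821.429ms=72/7b +401.786ms=6/7b
10) 5223.214ms=78/7b +1104.911ms=33/14b
11) 6328.125ms=27/2b +703.125ms=3/2b
12) 7031.25ms=15b +1406.25ms=3b
13) 8437.5ms=18b +351.562ms=3/4b
14) 8789.062ms=75/4b +351.562ms=3/4b
15) 9140.625ms=39/2b +703.125ms=3/2b
16) 9843.75ms=21b +1406.25ms=3b
Σ=24b of 24 (128bpm 6/8) — PASS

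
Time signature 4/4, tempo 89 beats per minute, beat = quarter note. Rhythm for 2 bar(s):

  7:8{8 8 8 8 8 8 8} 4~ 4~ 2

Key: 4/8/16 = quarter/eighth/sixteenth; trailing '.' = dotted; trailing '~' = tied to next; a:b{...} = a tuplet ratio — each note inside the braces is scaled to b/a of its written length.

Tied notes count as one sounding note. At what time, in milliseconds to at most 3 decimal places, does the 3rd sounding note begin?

1. 0.0ms @ 0 + 385.233ms (4/7)
2. 385.233ms @ 4/7 + 385.233ms (4/7)
3. 770.465ms @ 8/7 + 385.233ms (4/7)
4. 1155.698ms @ 12/7 + 385.233ms (4/7)
5. 1540.931ms @ 16/7 + 385.233ms (4/7)
6. 1926.164ms @ 20/7 + 385.233ms (4/7)
7. 2311.396ms @ 24/7 + 385.233ms (4/7)
8. 2696.629ms @ 4 + 2696.629ms (4)

note 3 onset = 8/7b = 770.465ms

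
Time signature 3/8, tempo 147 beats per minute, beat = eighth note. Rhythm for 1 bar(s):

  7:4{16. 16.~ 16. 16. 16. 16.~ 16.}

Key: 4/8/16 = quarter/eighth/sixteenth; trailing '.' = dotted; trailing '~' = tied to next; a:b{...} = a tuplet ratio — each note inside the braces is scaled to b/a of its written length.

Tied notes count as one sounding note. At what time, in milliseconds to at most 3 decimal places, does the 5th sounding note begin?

note 5 onset = 15/7b = 874.636ms

1. 0.0ms @ 0 + 174.927ms (3/7)
2. 174.927ms @ 3/7 + 349.854ms (6/7)
3. 524.781ms @ 9/7 + 174.927ms (3/7)
4. 699.708ms @ 12/7 + 174.927ms (3/7)
5. 874.636ms @ 15/7 + 349.854ms (6/7)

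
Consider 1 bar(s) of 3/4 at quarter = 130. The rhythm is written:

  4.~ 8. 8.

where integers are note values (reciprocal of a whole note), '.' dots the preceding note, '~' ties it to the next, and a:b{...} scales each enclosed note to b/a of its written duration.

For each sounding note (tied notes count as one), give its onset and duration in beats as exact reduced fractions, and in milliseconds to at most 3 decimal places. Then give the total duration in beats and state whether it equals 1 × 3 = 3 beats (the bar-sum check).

1) 0.0ms=0b +1038.462ms=9/4b
2) 1038.462ms=9/4b +346.154ms=3/4b
Σ=3b of 3 (130bpm 3/4) — PASS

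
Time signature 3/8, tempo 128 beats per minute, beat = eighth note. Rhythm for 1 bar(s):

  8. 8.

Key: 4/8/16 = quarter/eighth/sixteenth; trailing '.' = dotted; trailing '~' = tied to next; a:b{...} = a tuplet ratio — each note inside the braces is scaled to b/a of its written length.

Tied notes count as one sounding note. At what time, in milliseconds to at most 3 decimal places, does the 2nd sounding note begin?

note 2 onset = 3/2b = 703.125ms

1. 0.0ms @ 0 + 703.125ms (3/2)
2. 703.125ms @ 3/2 + 703.125ms (3/2)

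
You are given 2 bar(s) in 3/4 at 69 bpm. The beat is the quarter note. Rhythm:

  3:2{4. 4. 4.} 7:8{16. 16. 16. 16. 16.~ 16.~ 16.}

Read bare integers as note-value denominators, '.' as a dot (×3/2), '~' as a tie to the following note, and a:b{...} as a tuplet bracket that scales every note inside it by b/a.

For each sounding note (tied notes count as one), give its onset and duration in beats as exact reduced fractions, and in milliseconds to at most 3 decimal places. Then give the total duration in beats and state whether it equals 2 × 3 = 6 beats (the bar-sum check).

1) 0.0ms=0b +869.565ms=1b
2) 869.565ms=1b +869.565ms=1b
3) 1739.13ms=2b +869.565ms=1b
4) 2608.696ms=3b +372.671ms=3/7b
5) 2981.366ms=24/7b +372.671ms=3/7b
6) 3354.037ms=27/7b +372.671ms=3/7b
7) 3726.708ms=30/7b +372.671ms=3/7b
8) 4099.379ms=33/7b +1118.012ms=9/7b
Σ=6b of 6 (69bpm 3/4) — PASS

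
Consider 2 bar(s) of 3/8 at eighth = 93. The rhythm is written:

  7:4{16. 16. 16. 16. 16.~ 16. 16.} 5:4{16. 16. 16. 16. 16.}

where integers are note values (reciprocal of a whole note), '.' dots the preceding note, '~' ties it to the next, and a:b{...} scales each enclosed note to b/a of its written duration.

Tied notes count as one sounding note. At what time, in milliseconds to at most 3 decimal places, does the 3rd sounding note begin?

1. 0.0ms @ 0 + 276.498ms (3/7)
2. 276.498ms @ 3/7 + 276.498ms (3/7)
3. 552.995ms @ 6/7 + 276.498ms (3/7)
4. 829.493ms @ 9/7 + 276.498ms (3/7)
5. 1105.991ms @ 12/7 + 552.995ms (6/7)
6. 1658.986ms @ 18/7 + 276.498ms (3/7)
7. 1935.484ms @ 3 + 387.097ms (3/5)
8. 2322.581ms @ 18/5 + 387.097ms (3/5)
9. 2709.677ms @ 21/5 + 387.097ms (3/5)
10. 3096.774ms @ 24/5 + 387.097ms (3/5)
11. 3483.871ms @ 27/5 + 387.097ms (3/5)

note 3 onset = 6/7b = 552.995ms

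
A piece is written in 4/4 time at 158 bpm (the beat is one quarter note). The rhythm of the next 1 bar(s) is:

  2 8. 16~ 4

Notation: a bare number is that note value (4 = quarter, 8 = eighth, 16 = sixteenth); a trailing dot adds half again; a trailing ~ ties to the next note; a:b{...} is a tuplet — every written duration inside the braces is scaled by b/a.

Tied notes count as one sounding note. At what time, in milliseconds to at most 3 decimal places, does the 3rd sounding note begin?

1. 0.0ms @ 0 + 759.494ms (2)
2. 759.494ms @ 2 + 284.81ms (3/4)
3. 1044.304ms @ 11/4 + 474.684ms (5/4)

note 3 onset = 11/4b = 1044.304ms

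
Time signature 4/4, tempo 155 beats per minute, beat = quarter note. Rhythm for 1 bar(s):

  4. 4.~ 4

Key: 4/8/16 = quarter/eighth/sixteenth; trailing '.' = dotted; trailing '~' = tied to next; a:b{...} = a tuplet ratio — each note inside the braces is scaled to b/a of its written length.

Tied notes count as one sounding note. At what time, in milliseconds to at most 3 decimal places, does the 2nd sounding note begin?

1. 0.0ms @ 0 + 580.645ms (3/2)
2. 580.645ms @ 3/2 + 967.742ms (5/2)

note 2 onset = 3/2b = 580.645ms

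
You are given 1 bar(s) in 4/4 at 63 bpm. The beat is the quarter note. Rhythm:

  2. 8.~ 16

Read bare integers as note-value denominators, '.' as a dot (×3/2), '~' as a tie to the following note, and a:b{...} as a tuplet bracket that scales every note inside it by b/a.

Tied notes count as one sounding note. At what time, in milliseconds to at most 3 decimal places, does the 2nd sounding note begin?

1. 0.0ms @ 0 + 2857.143ms (3)
2. 2857.143ms @ 3 + 952.381ms (1)

note 2 onset = 3b = 2857.143ms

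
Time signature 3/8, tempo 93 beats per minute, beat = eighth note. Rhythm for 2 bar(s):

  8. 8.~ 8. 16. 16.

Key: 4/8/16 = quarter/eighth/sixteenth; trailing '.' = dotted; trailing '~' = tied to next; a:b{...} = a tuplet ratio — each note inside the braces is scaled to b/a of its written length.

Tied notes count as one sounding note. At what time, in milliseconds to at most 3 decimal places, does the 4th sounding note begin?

note 4 onset = 21/4b = 3387.097ms

1. 0.0ms @ 0 + 967.742ms (3/2)
2. 967.742ms @ 3/2 + 1935.484ms (3)
3. 2903.226ms @ 9/2 + 483.871ms (3/4)
4. 3387.097ms @ 21/4 + 483.871ms (3/4)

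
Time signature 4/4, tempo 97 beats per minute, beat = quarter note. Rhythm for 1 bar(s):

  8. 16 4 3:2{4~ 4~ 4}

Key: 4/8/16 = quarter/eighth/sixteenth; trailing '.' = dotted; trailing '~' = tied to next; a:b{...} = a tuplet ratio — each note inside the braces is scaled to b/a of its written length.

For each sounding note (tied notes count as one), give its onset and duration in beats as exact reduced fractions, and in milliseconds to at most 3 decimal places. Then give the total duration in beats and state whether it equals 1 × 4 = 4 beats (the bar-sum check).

1) 0.0ms=0b +463.918ms=3/4b
2) 463.918ms=3/4b +154.639ms=1/4b
3) 618.557ms=1b +618.557ms=1b
4) 1237.113ms=2b +1237.113ms=2b
Σ=4b of 4 (97bpm 4/4) — PASS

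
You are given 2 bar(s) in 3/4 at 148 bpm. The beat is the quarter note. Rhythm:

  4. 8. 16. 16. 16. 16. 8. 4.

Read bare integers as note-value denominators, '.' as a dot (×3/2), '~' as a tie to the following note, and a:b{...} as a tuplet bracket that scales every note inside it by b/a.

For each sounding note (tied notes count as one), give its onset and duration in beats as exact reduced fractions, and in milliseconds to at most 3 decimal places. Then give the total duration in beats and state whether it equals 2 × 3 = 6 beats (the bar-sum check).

1) 0.0ms=0b +608.108ms=3/2b
2) 608.108ms=3/2b +304.054ms=3/4b
3) 912.162ms=9/4b +152.027ms=3/8b
4) 1064.189ms=21/8b +152.027ms=3/8b
5) 1216.216ms=3b +152.027ms=3/8b
6) 1368.243ms=27/8b +152.027ms=3/8b
7) 1520.27ms=15/4b +304.054ms=3/4b
8) 1824.324ms=9/2b +608.108ms=3/2b
Σ=6b of 6 (148bpm 3/4) — PASS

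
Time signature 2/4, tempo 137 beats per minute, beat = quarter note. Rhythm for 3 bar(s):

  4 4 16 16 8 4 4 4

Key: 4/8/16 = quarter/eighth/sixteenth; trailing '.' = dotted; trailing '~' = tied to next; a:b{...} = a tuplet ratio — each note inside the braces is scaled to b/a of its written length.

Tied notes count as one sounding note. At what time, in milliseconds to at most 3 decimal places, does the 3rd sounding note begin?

note 3 onset = 2b = 875.912ms

1. 0.0ms @ 0 + 437.956ms (1)
2. 437.956ms @ 1 + 437.956ms (1)
3. 875.912ms @ 2 + 109.489ms (1/4)
4. 985.401ms @ 9/4 + 109.489ms (1/4)
5. 1094.891ms @ 5/2 + 218.978ms (1/2)
6. 1313.869ms @ 3 + 437.956ms (1)
7. 1751.825ms @ 4 + 437.956ms (1)
8. 2189.781ms @ 5 + 437.956ms (1)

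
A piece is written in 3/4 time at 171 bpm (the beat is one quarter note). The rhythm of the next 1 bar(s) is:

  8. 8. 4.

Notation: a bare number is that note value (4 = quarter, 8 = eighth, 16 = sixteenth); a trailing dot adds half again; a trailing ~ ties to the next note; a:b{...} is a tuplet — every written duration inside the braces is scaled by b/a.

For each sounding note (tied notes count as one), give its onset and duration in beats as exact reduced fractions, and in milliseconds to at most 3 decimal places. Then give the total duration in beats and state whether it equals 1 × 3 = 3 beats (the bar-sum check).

1) 0.0ms=0b +263.158ms=3/4b
2) 263.158ms=3/4b +263.158ms=3/4b
3) 526.316ms=3/2b +526.316ms=3/2b
Σ=3b of 3 (171bpm 3/4) — PASS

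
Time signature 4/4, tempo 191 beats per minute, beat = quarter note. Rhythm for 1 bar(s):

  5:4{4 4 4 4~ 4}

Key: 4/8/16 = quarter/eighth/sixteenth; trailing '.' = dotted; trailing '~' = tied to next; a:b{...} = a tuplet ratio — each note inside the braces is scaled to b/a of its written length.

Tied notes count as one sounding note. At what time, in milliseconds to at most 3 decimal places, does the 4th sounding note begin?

1. 0.0ms @ 0 + 251.309ms (4/5)
2. 251.309ms @ 4/5 + 251.309ms (4/5)
3. 502.618ms @ 8/5 + 251.309ms (4/5)
4. 753.927ms @ 12/5 + 502.618ms (8/5)

note 4 onset = 12/5b = 753.927ms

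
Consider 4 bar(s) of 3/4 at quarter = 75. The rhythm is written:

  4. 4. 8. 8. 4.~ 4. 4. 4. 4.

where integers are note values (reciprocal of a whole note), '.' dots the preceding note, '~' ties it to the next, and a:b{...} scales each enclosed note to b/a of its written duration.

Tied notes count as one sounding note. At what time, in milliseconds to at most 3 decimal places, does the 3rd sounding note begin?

1. 0.0ms @ 0 + 1200.0ms (3/2)
2. 1200.0ms @ 3/2 + 1200.0ms (3/2)
3. 2400.0ms @ 3 + 600.0ms (3/4)
4. 3000.0ms @ 15/4 + 600.0ms (3/4)
5. 3600.0ms @ 9/2 + 2400.0ms (3)
6. 6000.0ms @ 15/2 + 1200.0ms (3/2)
7. 7200.0ms @ 9 + 1200.0ms (3/2)
8. 8400.0ms @ 21/2 + 1200.0ms (3/2)

note 3 onset = 3b = 2400.0ms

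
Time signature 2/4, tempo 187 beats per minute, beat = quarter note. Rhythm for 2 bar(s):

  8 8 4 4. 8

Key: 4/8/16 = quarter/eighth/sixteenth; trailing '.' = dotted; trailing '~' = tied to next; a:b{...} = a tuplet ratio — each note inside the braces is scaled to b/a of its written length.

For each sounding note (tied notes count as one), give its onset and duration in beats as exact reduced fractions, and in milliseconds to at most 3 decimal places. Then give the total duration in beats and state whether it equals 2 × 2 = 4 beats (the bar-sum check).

1) 0.0ms=0b +160.428ms=1/2b
2) 160.428ms=1/2b +160.428ms=1/2b
3) 320.856ms=1b +320.856ms=1b
4) 641.711ms=2b +481.283ms=3/2b
5) 1122.995ms=7/2b +160.428ms=1/2b
Σ=4b of 4 (187bpm 2/4) — PASS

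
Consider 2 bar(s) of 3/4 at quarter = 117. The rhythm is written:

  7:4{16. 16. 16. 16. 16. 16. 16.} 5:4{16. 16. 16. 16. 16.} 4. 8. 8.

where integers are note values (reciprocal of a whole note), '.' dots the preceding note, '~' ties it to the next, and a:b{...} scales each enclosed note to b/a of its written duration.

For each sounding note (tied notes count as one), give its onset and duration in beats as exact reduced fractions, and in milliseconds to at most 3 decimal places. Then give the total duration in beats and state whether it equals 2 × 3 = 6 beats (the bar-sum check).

1) 0.0ms=0b +109.89ms=3/14b
2) 109.89ms=3/14b +109.89ms=3/14b
3) 219.78ms=3/7b +109.89ms=3/14b
4) 329.67ms=9/14b +109.89ms=3/14b
5) 439.56ms=6/7b +109.89ms=3/14b
6) 549.451ms=15/14b +109.89ms=3/14b
7) 659.341ms=9/7b +109.89ms=3/14b
8) 769.231ms=3/2b +153.846ms=3/10b
9) 923.077ms=9/5b +153.846ms=3/10b
10) 1076.923ms=21/10b +153.846ms=3/10b
11) 1230.769ms=12/5b +153.846ms=3/10b
12) 1384.615ms=27/10b +153.846ms=3/10b
13) 1538.462ms=3b +769.231ms=3/2b
14) 2307.692ms=9/2b +384.615ms=3/4b
15) 2692.308ms=21/4b +384.615ms=3/4b
Σ=6b of 6 (117bpm 3/4) — PASS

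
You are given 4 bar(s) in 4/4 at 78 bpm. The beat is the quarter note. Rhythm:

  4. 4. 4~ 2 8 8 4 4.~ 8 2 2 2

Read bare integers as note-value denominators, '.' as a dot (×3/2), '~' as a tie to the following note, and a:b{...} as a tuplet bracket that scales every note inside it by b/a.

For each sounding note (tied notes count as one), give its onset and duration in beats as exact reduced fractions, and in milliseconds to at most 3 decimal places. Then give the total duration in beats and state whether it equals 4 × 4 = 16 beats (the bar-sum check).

1) 0.0ms=0b +1153.846ms=3/2b
2) 1153.846ms=3/2b +1153.846ms=3/2b
3) 2307.692ms=3b +2307.692ms=3b
4) 4615.385ms=6b +384.615ms=1/2b
5) 5000.0ms=13/2b +384.615ms=1/2b
6) 5384.615ms=7b +769.231ms=1b
7) 6153.846ms=8b +1538.462ms=2b
8) 7692.308ms=10b +1538.462ms=2b
9) 9230.769ms=12b +1538.462ms=2b
10) 10769.231ms=14b +1538.462ms=2b
Σ=16b of 16 (78bpm 4/4) — PASS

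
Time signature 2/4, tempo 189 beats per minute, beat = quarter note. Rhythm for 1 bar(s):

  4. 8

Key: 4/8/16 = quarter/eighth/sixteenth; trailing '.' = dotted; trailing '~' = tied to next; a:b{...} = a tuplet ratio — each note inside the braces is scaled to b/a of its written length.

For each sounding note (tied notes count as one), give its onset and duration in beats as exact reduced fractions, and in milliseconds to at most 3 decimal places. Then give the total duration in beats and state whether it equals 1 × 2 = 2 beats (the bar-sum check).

1) 0.0ms=0b +476.19ms=3/2b
2) 476.19ms=3/2b +158.73ms=1/2b
Σ=2b of 2 (189bpm 2/4) — PASS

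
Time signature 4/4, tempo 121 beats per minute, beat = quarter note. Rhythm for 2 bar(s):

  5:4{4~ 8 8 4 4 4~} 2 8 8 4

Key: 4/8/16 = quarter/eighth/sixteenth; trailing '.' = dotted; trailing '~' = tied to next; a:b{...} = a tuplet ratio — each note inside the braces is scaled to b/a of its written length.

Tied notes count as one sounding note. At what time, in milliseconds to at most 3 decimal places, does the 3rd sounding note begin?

note 3 onset = 8/5b = 793.388ms

1. 0.0ms @ 0 + 595.041ms (6/5)
2. 595.041ms @ 6/5 + 198.347ms (2/5)
3. 793.388ms @ 8/5 + 396.694ms (4/5)
4. 1190.083ms @ 12/5 + 396.694ms (4/5)
5. 1586.777ms @ 16/5 + 1388.43ms (14/5)
6. 2975.207ms @ 6 + 247.934ms (1/2)
7. 3223.14ms @ 13/2 + 247.934ms (1/2)
8. 3471.074ms @ 7 + 495.868ms (1)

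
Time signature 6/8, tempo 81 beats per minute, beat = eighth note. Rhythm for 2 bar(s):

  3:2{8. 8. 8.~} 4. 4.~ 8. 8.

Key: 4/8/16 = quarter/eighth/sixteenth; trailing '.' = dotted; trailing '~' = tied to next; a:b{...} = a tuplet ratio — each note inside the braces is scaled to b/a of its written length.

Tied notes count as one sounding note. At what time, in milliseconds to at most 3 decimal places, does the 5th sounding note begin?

note 5 onset = 21/2b = 7777.778ms

1. 0.0ms @ 0 + 740.741ms (1)
2. 740.741ms @ 1 + 740.741ms (1)
3. 1481.481ms @ 2 + 2962.963ms (4)
4. 4444.444ms @ 6 + 3333.333ms (9/2)
5. 7777.778ms @ 21/2 + 1111.111ms (3/2)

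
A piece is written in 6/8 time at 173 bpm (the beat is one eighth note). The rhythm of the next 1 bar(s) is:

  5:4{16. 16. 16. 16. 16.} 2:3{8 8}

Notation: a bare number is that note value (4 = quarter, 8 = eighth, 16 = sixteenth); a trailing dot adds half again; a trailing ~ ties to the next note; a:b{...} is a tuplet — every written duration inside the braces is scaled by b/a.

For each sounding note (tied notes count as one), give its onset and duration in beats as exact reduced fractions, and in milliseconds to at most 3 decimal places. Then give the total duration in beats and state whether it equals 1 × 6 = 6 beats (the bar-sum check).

1) 0.0ms=0b +208.092ms=3/5b
2) 208.092ms=3/5b +208.092ms=3/5b
3) 416.185ms=6/5b +208.092ms=3/5b
4) 624.277ms=9/5b +208.092ms=3/5b
5) 832.37ms=12/5b +208.092ms=3/5b
6) 1040.462ms=3b +520.231ms=3/2b
7) 1560.694ms=9/2b +520.231ms=3/2b
Σ=6b of 6 (173bpm 6/8) — PASS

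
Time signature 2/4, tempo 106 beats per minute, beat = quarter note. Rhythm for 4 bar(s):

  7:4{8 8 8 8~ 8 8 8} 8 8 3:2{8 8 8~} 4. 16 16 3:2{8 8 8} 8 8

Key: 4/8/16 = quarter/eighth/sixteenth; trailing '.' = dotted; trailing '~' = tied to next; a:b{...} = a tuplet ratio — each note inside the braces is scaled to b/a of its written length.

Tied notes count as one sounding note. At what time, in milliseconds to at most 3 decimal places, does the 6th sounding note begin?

note 6 onset = 12/7b = 970.35ms

1. 0.0ms @ 0 + 161.725ms (2/7)
2. 161.725ms @ 2/7 + 161.725ms (2/7)
3. 323.45ms @ 4/7 + 161.725ms (2/7)
4. 485.175ms @ 6/7 + 323.45ms (4/7)
5. 808.625ms @ 10/7 + 161.725ms (2/7)
6. 970.35ms @ 12/7 + 161.725ms (2/7)
7. 1132.075ms @ 2 + 283.019ms (1/2)
8. 1415.094ms @ 5/2 + 283.019ms (1/2)
9. 1698.113ms @ 3 + 188.679ms (1/3)
10. 1886.792ms @ 10/3 + 188.679ms (1/3)
11. 2075.472ms @ 11/3 + 1037.736ms (11/6)
12. 3113.208ms @ 11/2 + 141.509ms (1/4)
13. 3254.717ms @ 23/4 + 141.509ms (1/4)
14. 3396.226ms @ 6 + 188.679ms (1/3)
15. 3584.906ms @ 19/3 + 188.679ms (1/3)
16. 3773.585ms @ 20/3 + 188.679ms (1/3)
17. 3962.264ms @ 7 + 283.019ms (1/2)
18. 4245.283ms @ 15/2 + 283.019ms (1/2)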